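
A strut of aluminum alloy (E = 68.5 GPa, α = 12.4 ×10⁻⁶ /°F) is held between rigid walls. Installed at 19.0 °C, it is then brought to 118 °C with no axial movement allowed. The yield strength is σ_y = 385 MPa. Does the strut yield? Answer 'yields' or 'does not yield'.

α = 12.4×10⁻⁶/°F × 9/5 = 22.3×10⁻⁶/K.
ΔT = 99.00 K. Constrained thermal stress σ = E·α·ΔT = 68.50×10³ MPa × 22.3×10⁻⁶ × 99.00 = 151 MPa (compressive).
Compare to σ_y = 385 MPa: σ < σ_y, so it does not yield.

does not yield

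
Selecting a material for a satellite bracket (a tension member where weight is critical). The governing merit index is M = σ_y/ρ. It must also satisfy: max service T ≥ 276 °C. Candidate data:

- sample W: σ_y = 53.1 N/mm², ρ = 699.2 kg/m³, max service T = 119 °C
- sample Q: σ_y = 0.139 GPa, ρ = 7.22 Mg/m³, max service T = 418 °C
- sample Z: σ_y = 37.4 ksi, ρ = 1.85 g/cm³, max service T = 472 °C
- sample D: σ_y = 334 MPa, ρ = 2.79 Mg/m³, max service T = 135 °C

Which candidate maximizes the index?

sample Z

Screen on constraints: max service T ≥ 276 °C. Survivors: sample Q, sample Z.
Putting every candidate on a common basis:
  sample Q: σ_y = 139.0 MPa, ρ = 7220 kg/m³
  sample Z: σ_y = 257.9 MPa, ρ = 1850 kg/m³
  sample Z: M = 139 kN·m/kg
  sample Q: M = 19.3 kN·m/kg
Highest index: sample Z.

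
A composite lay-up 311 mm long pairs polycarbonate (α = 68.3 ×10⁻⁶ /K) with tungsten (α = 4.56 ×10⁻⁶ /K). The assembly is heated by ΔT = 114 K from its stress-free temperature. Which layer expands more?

α(polycarbonate) = 68.3×10⁻⁶/K vs α(tungsten) = 4.56×10⁻⁶/K.
Higher α expands more for the same ΔT: polycarbonate.

polycarbonate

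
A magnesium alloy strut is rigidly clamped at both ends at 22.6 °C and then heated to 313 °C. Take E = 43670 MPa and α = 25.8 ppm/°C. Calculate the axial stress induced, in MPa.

327 MPa

E = 43670 MPa = 43.67 GPa.
ΔT = 290.4 K. Constrained thermal stress σ = E·α·ΔT = 43.67×10³ MPa × 25.8×10⁻⁶ × 290.4 = 327 MPa (compressive).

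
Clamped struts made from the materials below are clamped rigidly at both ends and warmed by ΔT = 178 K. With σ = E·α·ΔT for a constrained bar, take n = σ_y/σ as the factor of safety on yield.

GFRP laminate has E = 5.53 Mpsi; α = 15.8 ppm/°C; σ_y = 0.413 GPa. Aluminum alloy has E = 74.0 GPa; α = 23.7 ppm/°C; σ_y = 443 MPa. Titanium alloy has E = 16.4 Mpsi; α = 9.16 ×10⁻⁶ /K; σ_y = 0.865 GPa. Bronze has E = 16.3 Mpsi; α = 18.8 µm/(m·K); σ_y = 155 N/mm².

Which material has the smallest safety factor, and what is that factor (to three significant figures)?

In consistent units (E in GPa, α in ×10⁻⁶/K, σ_y in MPa):
  GFRP laminate: E = 38.13, α = 15.8, σ_y = 413.0 → σ = 107 MPa, n = 3.85
  aluminum alloy: E = 74.00, α = 23.7, σ_y = 443.0 → σ = 312 MPa, n = 1.42
  titanium alloy: E = 113.1, α = 9.16, σ_y = 865.0 → σ = 184 MPa, n = 4.69
  bronze: E = 112.4, α = 18.8, σ_y = 155.0 → σ = 376 MPa, n = 0.412
Smallest n: bronze with n = 0.412.

bronze, n = 0.412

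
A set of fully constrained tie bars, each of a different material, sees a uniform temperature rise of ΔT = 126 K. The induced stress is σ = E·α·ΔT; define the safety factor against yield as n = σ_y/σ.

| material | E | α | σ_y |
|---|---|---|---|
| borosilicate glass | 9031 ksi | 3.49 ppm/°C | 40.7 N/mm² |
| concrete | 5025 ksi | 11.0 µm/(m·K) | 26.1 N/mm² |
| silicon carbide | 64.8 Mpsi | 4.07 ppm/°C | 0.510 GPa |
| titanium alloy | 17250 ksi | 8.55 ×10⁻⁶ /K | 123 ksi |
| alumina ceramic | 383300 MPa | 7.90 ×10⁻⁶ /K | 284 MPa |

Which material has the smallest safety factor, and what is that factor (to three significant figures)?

Converting E to GPa, α to ×10⁻⁶/K, σ_y to MPa, then σ and n for each:
  borosilicate glass: E = 62.27, α = 3.49, σ_y = 40.70 → σ = 27.4 MPa, n = 1.49
  concrete: E = 34.65, α = 11.0, σ_y = 26.10 → σ = 48.0 MPa, n = 0.544
  silicon carbide: E = 446.8, α = 4.07, σ_y = 510.0 → σ = 229 MPa, n = 2.23
  titanium alloy: E = 118.9, α = 8.55, σ_y = 848.1 → σ = 128 MPa, n = 6.62
  alumina ceramic: E = 383.3, α = 7.90, σ_y = 284.0 → σ = 382 MPa, n = 0.744
The minimum is concrete at n = 0.544.

concrete, n = 0.544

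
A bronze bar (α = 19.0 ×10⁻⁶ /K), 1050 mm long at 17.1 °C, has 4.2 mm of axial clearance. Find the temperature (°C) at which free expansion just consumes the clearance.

α·L₀·ΔT = 4.2 mm ⇒ ΔT = 4.2 / (19.0×10⁻⁶ × 1050.0) = 210.5 K.
T = 17.1 + 210.5 = 227.6 °C.

228 °C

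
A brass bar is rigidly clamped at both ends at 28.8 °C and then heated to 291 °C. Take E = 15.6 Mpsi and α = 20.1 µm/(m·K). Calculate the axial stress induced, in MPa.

567 MPa

E = 15.6 Mpsi = 107.6 GPa.
ΔT = 262.2 K. Constrained thermal stress σ = E·α·ΔT = 107.6×10³ MPa × 20.1×10⁻⁶ × 262.2 = 567 MPa (compressive).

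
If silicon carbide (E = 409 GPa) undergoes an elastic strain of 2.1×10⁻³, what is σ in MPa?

859 MPa

σ = E·ε = 409000 MPa × 2.1×10⁻³ = 859 MPa.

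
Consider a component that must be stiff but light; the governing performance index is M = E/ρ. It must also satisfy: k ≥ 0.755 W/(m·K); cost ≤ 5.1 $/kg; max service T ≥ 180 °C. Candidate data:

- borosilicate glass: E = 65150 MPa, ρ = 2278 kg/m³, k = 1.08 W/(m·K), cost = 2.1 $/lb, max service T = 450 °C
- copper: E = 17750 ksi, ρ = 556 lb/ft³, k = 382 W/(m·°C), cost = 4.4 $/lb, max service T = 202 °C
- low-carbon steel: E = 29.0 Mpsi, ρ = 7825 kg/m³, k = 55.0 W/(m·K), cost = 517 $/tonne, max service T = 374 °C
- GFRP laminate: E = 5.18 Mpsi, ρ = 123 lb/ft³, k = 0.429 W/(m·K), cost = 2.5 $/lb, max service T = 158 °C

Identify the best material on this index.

Screen on constraints: k ≥ 0.755 W/(m·K); cost ≤ 5.1 $/kg; max service T ≥ 180 °C. Survivors: borosilicate glass, low-carbon steel.
Putting every candidate on a common basis:
  borosilicate glass: E = 65.15 GPa, ρ = 2278 kg/m³
  low-carbon steel: E = 199.9 GPa, ρ = 7825 kg/m³
  borosilicate glass: M = 28.6 MN·m/kg
  low-carbon steel: M = 25.6 MN·m/kg
Borosilicate glass ranks first.

borosilicate glass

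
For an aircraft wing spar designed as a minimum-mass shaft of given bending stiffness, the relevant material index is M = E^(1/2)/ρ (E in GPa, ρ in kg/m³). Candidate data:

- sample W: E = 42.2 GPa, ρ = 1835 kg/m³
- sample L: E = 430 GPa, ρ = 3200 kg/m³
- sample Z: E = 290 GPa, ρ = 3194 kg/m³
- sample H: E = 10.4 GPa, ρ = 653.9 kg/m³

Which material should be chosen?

sample L

Computing M directly (units already consistent):
  sample L: M = 6.48×10⁻³
  sample Z: M = 5.33×10⁻³
  sample H: M = 4.93×10⁻³
  sample W: M = 3.54×10⁻³
Highest index: sample L.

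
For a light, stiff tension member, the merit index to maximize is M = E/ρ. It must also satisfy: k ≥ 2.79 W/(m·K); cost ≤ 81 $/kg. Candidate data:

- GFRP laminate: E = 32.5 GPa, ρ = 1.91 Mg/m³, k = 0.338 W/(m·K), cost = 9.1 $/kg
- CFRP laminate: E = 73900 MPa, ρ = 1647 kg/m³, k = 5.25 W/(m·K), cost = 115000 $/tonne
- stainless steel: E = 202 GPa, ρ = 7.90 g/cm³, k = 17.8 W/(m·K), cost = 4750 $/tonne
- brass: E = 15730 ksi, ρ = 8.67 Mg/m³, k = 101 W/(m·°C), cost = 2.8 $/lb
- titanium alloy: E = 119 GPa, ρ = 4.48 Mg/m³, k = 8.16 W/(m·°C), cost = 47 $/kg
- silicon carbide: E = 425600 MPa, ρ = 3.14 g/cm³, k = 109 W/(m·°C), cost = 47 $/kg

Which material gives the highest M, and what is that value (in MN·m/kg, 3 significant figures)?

silicon carbide, M = 136 MN·m/kg

Screen on constraints: k ≥ 2.79 W/(m·K); cost ≤ 81 $/kg. Survivors: stainless steel, brass, titanium alloy, silicon carbide.
After converting to SI:
  stainless steel: E = 202.0 GPa, ρ = 7900 kg/m³
  brass: E = 108.5 GPa, ρ = 8670 kg/m³
  titanium alloy: E = 119.0 GPa, ρ = 4480 kg/m³
  silicon carbide: E = 425.6 GPa, ρ = 3140 kg/m³
  silicon carbide: M = 136 MN·m/kg
  titanium alloy: M = 26.6 MN·m/kg
  stainless steel: M = 25.6 MN·m/kg
  brass: M = 12.5 MN·m/kg
Silicon carbide has the largest M.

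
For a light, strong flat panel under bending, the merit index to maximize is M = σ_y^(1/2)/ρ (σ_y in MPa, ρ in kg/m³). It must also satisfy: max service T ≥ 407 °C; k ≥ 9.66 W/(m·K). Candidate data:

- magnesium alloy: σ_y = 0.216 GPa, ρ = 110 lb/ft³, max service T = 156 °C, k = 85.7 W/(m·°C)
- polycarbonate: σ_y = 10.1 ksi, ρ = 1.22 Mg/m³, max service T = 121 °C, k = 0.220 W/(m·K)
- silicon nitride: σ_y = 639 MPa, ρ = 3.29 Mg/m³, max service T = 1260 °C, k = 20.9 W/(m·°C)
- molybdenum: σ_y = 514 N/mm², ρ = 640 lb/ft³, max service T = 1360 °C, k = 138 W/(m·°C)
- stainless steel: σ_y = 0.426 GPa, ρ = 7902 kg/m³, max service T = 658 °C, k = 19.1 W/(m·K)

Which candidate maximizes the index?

Screen on constraints: max service T ≥ 407 °C; k ≥ 9.66 W/(m·K). Survivors: silicon nitride, molybdenum, stainless steel.
In SI units:
  silicon nitride: σ_y = 639.0 MPa, ρ = 3290 kg/m³
  molybdenum: σ_y = 514.0 MPa, ρ = 10250 kg/m³
  stainless steel: σ_y = 426.0 MPa, ρ = 7902 kg/m³
  silicon nitride: M = 7.68×10⁻³
  stainless steel: M = 2.61×10⁻³
  molybdenum: M = 2.21×10⁻³
The maximum is for silicon nitride.

silicon nitride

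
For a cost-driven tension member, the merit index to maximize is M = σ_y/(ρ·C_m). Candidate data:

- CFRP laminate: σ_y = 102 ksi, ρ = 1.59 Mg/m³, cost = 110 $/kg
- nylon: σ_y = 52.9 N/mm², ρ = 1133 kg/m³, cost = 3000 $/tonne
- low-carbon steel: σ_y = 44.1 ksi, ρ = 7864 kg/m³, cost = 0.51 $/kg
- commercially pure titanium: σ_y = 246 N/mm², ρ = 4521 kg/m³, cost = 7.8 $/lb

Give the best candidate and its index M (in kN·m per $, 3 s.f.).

low-carbon steel, M = 75.8 kN·m per $

Normalizing units and computing the index:
  CFRP laminate: σ_y = 703.3 MPa, ρ = 1590 kg/m³, cost = 110.0 $/kg
  nylon: σ_y = 52.90 MPa, ρ = 1133 kg/m³, cost = 3.000 $/kg
  low-carbon steel: σ_y = 304.1 MPa, ρ = 7864 kg/m³, cost = 0.5100 $/kg
  commercially pure titanium: σ_y = 246.0 MPa, ρ = 4521 kg/m³, cost = 17.20 $/kg
  low-carbon steel: M = 75.8 kN·m per $
  nylon: M = 15.6 kN·m per $
  CFRP laminate: M = 4.02 kN·m per $
  commercially pure titanium: M = 3.16 kN·m per $
Low-carbon steel ranks first.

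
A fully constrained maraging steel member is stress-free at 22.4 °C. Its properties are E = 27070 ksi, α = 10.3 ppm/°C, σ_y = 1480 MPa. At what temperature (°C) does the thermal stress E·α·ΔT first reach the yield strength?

792 °C

E = 27070 ksi = 186.6 GPa.
E·α·ΔT = 1480 MPa ⇒ ΔT = 1480 / (186.6×10³ × 10.3×10⁻⁶) = 769.9 K.
T = 22.4 + 769.9 = 792.3 °C.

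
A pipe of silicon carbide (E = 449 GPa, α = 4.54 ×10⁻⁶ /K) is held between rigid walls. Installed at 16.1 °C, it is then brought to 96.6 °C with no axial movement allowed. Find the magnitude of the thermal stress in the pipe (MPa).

164 MPa

ΔT = 80.50 K. Constrained thermal stress σ = E·α·ΔT = 449.0×10³ MPa × 4.54×10⁻⁶ × 80.50 = 164 MPa (compressive).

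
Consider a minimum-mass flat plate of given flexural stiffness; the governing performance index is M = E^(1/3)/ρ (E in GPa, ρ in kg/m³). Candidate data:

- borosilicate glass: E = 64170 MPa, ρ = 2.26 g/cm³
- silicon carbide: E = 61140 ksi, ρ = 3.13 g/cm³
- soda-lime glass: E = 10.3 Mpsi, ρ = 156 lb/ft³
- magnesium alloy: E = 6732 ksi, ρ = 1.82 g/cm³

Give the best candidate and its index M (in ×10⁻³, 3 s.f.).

silicon carbide, M = 2.40×10⁻³

Putting every candidate on a common basis:
  borosilicate glass: E = 64.17 GPa, ρ = 2260 kg/m³
  silicon carbide: E = 421.5 GPa, ρ = 3130 kg/m³
  soda-lime glass: E = 71.02 GPa, ρ = 2499 kg/m³
  magnesium alloy: E = 46.42 GPa, ρ = 1820 kg/m³
  silicon carbide: M = 2.40×10⁻³
  magnesium alloy: M = 1.97×10⁻³
  borosilicate glass: M = 1.77×10⁻³
  soda-lime glass: M = 1.66×10⁻³
Highest index: silicon carbide.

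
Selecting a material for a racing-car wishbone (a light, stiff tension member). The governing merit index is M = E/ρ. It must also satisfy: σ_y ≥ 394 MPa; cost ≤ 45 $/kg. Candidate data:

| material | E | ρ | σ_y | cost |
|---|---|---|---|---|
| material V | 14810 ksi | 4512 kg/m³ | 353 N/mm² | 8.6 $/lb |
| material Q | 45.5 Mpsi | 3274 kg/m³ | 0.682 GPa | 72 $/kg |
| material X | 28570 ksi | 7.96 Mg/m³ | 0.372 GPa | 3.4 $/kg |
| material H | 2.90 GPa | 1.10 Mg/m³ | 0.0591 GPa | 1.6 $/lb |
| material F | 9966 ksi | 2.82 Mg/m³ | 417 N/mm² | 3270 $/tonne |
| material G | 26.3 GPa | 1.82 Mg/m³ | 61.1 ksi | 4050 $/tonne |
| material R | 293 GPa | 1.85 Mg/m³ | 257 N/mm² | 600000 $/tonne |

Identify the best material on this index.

Screen on constraints: σ_y ≥ 394 MPa; cost ≤ 45 $/kg. Survivors: material F, material G.
Normalizing units and computing the index:
  material F: E = 68.71 GPa, ρ = 2820 kg/m³
  material G: E = 26.30 GPa, ρ = 1820 kg/m³
  material F: M = 24.4 MN·m/kg
  material G: M = 14.5 MN·m/kg
Material F has the largest M.

material F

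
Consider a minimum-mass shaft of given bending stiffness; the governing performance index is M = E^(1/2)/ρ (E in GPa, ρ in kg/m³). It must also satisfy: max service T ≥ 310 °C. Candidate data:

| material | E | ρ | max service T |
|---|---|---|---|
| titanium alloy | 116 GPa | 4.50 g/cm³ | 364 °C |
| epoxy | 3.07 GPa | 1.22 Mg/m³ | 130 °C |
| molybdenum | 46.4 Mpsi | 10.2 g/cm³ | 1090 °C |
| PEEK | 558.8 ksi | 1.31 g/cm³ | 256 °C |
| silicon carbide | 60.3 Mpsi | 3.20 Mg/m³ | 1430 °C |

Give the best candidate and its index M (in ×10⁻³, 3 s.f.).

silicon carbide, M = 6.37×10⁻³

Screen on constraints: max service T ≥ 310 °C. Survivors: titanium alloy, molybdenum, silicon carbide.
In SI units:
  titanium alloy: E = 116.0 GPa, ρ = 4500 kg/m³
  molybdenum: E = 319.9 GPa, ρ = 10200 kg/m³
  silicon carbide: E = 415.8 GPa, ρ = 3200 kg/m³
  silicon carbide: M = 6.37×10⁻³
  titanium alloy: M = 2.39×10⁻³
  molybdenum: M = 1.75×10⁻³
The maximum is for silicon carbide.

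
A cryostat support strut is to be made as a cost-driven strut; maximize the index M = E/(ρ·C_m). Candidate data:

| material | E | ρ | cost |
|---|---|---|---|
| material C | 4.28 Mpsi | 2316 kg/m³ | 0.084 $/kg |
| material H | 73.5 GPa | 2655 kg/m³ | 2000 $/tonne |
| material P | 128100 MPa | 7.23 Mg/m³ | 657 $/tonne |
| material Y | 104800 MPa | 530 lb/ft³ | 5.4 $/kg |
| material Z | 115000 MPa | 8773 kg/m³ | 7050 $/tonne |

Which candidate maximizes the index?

material C

Normalizing units and computing the index:
  material C: E = 29.51 GPa, ρ = 2316 kg/m³, cost = 0.08400 $/kg
  material H: E = 73.50 GPa, ρ = 2655 kg/m³, cost = 2.000 $/kg
  material P: E = 128.1 GPa, ρ = 7230 kg/m³, cost = 0.6570 $/kg
  material Y: E = 104.8 GPa, ρ = 8490 kg/m³, cost = 5.400 $/kg
  material Z: E = 115.0 GPa, ρ = 8773 kg/m³, cost = 7.050 $/kg
  material C: M = 152 MN·m per $
  material P: M = 27.0 MN·m per $
  material H: M = 13.8 MN·m per $
  material Y: M = 2.29 MN·m per $
  material Z: M = 1.86 MN·m per $
Highest index: material C.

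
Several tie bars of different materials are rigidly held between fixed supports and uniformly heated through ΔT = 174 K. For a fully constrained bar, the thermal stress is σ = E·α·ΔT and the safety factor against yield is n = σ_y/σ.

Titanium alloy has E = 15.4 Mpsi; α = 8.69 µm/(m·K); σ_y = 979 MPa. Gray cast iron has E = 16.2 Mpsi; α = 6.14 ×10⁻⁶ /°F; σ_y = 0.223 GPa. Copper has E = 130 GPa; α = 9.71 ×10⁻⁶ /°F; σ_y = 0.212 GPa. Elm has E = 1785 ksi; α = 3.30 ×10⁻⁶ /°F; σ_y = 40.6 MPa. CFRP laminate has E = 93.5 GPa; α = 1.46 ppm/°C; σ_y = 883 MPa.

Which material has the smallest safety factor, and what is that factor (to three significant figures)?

With everything in SI (GPa, ×10⁻⁶/K, MPa):
  titanium alloy: E = 106.2, α = 8.69, σ_y = 979.0 → σ = 161 MPa, n = 6.10
  gray cast iron: E = 111.7, α = 11.1, σ_y = 223.0 → σ = 215 MPa, n = 1.04
  copper: E = 130.0, α = 17.5, σ_y = 212.0 → σ = 395 MPa, n = 0.536
  elm: E = 12.31, α = 5.94, σ_y = 40.60 → σ = 12.7 MPa, n = 3.19
  CFRP laminate: E = 93.50, α = 1.46, σ_y = 883.0 → σ = 23.8 MPa, n = 37.2
The minimum is copper at n = 0.536.

copper, n = 0.536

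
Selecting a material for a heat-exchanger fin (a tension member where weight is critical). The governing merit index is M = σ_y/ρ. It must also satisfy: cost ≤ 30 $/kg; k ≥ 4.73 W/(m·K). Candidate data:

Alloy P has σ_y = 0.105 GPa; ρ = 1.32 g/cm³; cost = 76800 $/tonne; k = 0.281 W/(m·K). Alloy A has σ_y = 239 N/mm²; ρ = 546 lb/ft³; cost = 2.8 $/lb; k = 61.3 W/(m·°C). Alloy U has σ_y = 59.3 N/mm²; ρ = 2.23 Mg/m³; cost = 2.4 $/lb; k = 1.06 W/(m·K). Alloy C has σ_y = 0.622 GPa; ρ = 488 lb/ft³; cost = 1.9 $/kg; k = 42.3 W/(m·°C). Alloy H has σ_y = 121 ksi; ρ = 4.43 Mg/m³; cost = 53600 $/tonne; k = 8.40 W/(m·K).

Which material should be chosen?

alloy C

Screen on constraints: cost ≤ 30 $/kg; k ≥ 4.73 W/(m·K). Survivors: alloy A, alloy C.
After converting to SI:
  alloy A: σ_y = 239.0 MPa, ρ = 8746 kg/m³
  alloy C: σ_y = 622.0 MPa, ρ = 7817 kg/m³
  alloy C: M = 79.6 kN·m/kg
  alloy A: M = 27.3 kN·m/kg
Alloy C has the largest M.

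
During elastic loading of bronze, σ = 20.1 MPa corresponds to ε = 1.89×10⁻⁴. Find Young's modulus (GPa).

E = σ/ε = 20.1 MPa / 1.89×10⁻⁴ = 106300 MPa = 106 GPa.

106 GPa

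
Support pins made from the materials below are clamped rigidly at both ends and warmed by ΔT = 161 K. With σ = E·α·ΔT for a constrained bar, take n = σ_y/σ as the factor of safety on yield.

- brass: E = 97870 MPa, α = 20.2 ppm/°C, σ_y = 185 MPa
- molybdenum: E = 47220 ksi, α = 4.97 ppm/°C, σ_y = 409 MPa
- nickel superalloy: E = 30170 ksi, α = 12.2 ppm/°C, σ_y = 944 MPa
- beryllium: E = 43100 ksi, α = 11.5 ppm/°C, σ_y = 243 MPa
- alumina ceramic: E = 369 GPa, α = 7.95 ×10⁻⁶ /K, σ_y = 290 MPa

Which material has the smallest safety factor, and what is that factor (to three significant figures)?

Per material, after unit conversion:
  brass: E = 97.87, α = 20.2, σ_y = 185.0 → σ = 318 MPa, n = 0.581
  molybdenum: E = 325.6, α = 4.97, σ_y = 409.0 → σ = 261 MPa, n = 1.57
  nickel superalloy: E = 208.0, α = 12.2, σ_y = 944.0 → σ = 409 MPa, n = 2.31
  beryllium: E = 297.2, α = 11.5, σ_y = 243.0 → σ = 550 MPa, n = 0.442
  alumina ceramic: E = 369.0, α = 7.95, σ_y = 290.0 → σ = 472 MPa, n = 0.614
The minimum is beryllium at n = 0.442.

beryllium, n = 0.442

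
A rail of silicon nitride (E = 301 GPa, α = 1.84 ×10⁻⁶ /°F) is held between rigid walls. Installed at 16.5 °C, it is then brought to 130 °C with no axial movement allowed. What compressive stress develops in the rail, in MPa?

α = 1.84×10⁻⁶/°F × 9/5 = 3.31×10⁻⁶/K.
ΔT = 113.5 K. Constrained thermal stress σ = E·α·ΔT = 301.0×10³ MPa × 3.31×10⁻⁶ × 113.5 = 113 MPa (compressive).

113 MPa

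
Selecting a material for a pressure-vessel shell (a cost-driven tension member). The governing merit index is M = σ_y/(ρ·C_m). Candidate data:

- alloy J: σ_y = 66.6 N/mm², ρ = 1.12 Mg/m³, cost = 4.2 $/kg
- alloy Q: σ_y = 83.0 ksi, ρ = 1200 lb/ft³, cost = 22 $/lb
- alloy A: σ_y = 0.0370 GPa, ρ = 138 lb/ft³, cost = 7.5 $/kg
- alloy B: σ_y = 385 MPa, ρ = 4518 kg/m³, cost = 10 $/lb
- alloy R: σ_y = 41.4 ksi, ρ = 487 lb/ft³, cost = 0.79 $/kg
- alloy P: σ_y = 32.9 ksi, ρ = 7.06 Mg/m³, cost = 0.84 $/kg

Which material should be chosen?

In SI units:
  alloy J: σ_y = 66.60 MPa, ρ = 1120 kg/m³, cost = 4.200 $/kg
  alloy Q: σ_y = 572.3 MPa, ρ = 19220 kg/m³, cost = 48.50 $/kg
  alloy A: σ_y = 37.00 MPa, ρ = 2211 kg/m³, cost = 7.500 $/kg
  alloy B: σ_y = 385.0 MPa, ρ = 4518 kg/m³, cost = 22.05 $/kg
  alloy R: σ_y = 285.4 MPa, ρ = 7801 kg/m³, cost = 0.7900 $/kg
  alloy P: σ_y = 226.8 MPa, ρ = 7060 kg/m³, cost = 0.8400 $/kg
  alloy R: M = 46.3 kN·m per $
  alloy P: M = 38.2 kN·m per $
  alloy J: M = 14.2 kN·m per $
  alloy B: M = 3.87 kN·m per $
  alloy A: M = 2.23 kN·m per $
  alloy Q: M = 0.614 kN·m per $
The maximum is for alloy R.

alloy R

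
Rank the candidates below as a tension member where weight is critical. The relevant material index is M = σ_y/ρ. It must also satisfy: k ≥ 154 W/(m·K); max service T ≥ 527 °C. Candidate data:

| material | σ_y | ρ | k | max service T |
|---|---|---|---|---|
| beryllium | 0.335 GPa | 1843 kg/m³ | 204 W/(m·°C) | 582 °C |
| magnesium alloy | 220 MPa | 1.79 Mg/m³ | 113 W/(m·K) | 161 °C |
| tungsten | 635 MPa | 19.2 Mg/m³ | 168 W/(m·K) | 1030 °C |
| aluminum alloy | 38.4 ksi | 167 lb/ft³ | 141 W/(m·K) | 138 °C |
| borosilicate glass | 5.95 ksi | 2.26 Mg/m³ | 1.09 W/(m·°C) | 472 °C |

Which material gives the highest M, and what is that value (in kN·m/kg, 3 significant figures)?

beryllium, M = 182 kN·m/kg

Screen on constraints: k ≥ 154 W/(m·K); max service T ≥ 527 °C. Survivors: beryllium, tungsten.
Putting every candidate on a common basis:
  beryllium: σ_y = 335.0 MPa, ρ = 1843 kg/m³
  tungsten: σ_y = 635.0 MPa, ρ = 19200 kg/m³
  beryllium: M = 182 kN·m/kg
  tungsten: M = 33.1 kN·m/kg
Beryllium ranks first.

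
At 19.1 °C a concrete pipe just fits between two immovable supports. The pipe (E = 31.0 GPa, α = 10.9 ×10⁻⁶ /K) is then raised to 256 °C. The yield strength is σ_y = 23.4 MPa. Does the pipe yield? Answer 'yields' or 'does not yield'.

ΔT = 236.9 K. Constrained thermal stress σ = E·α·ΔT = 31.00×10³ MPa × 10.9×10⁻⁶ × 236.9 = 80.0 MPa (compressive).
Compare to σ_y = 23.4 MPa: σ ≥ σ_y, so it yields.

yields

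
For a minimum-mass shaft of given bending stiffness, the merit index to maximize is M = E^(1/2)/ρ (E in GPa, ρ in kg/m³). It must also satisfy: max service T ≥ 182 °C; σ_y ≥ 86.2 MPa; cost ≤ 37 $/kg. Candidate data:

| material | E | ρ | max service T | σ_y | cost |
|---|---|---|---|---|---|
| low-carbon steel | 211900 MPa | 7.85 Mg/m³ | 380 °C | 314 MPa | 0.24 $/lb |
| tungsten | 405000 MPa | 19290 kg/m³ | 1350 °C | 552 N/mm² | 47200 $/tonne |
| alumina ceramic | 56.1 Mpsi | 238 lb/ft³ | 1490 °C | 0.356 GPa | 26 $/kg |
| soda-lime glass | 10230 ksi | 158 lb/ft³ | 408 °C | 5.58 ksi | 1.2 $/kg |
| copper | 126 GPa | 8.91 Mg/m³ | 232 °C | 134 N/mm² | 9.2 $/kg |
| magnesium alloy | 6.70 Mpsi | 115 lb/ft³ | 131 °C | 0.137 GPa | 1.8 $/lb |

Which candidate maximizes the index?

alumina ceramic

Screen on constraints: max service T ≥ 182 °C; σ_y ≥ 86.2 MPa; cost ≤ 37 $/kg. Survivors: low-carbon steel, alumina ceramic, copper.
Putting every candidate on a common basis:
  low-carbon steel: E = 211.9 GPa, ρ = 7850 kg/m³
  alumina ceramic: E = 386.8 GPa, ρ = 3812 kg/m³
  copper: E = 126.0 GPa, ρ = 8910 kg/m³
  alumina ceramic: M = 5.16×10⁻³
  low-carbon steel: M = 1.85×10⁻³
  copper: M = 1.26×10⁻³
Alumina ceramic ranks first.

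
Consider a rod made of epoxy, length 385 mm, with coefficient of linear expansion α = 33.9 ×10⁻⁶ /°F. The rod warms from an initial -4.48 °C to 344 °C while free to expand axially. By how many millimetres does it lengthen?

8.19 mm

Convert α: 33.9×10⁻⁶/°F × (9/5) = 61.0×10⁻⁶/K.
ΔT = 344 − (-4.48) = 348.5 K.
ΔL = α·L₀·ΔT = 61.0×10⁻⁶ × 385 mm × 348.5 K = 8.19 mm.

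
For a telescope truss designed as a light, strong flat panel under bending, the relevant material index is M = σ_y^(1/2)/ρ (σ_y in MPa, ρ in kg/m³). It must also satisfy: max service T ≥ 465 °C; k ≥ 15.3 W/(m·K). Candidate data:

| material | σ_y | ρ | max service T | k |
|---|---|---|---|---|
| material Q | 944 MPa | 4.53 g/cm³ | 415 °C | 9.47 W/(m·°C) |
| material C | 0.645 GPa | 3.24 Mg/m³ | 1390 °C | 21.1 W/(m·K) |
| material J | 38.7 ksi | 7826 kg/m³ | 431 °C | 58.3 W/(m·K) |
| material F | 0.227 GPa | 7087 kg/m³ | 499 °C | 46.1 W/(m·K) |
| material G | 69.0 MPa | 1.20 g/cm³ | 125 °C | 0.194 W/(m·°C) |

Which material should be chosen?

material C

Screen on constraints: max service T ≥ 465 °C; k ≥ 15.3 W/(m·K). Survivors: material C, material F.
Convert each candidate to consistent units, then evaluate M:
  material C: σ_y = 645.0 MPa, ρ = 3240 kg/m³
  material F: σ_y = 227.0 MPa, ρ = 7087 kg/m³
  material C: M = 7.84×10⁻³
  material F: M = 2.13×10⁻³
Material C ranks first.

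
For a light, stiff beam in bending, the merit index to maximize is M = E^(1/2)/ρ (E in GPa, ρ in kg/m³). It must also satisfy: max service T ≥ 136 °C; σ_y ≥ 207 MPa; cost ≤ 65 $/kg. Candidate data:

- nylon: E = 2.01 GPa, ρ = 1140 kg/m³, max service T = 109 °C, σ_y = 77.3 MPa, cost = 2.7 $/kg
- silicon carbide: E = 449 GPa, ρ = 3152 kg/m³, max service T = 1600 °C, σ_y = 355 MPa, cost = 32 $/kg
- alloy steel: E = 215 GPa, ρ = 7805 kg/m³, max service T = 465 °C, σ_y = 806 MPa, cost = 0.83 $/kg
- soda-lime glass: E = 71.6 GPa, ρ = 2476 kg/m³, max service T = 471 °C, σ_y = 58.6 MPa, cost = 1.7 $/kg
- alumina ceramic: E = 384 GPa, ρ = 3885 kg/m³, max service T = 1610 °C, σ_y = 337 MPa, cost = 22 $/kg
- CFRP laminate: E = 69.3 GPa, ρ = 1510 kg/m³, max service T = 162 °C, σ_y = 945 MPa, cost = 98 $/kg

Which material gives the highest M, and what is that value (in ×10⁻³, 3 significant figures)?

Screen on constraints: max service T ≥ 136 °C; σ_y ≥ 207 MPa; cost ≤ 65 $/kg. Survivors: silicon carbide, alloy steel, alumina ceramic.
Evaluate M for each candidate:
  silicon carbide: M = 6.72×10⁻³
  alumina ceramic: M = 5.04×10⁻³
  alloy steel: M = 1.88×10⁻³
Silicon carbide has the largest M.

silicon carbide, M = 6.72×10⁻³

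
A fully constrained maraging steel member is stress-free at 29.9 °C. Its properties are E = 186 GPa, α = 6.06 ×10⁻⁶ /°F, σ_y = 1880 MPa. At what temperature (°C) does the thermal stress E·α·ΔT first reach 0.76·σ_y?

α = 6.06×10⁻⁶/°F × 9/5 = 10.9×10⁻⁶/K.
E·α·ΔT = 1429 MPa ⇒ ΔT = 1429 / (186.0×10³ × 10.9×10⁻⁶) = 704.2 K.
T = 29.9 + 704.2 = 734.1 °C.

734 °C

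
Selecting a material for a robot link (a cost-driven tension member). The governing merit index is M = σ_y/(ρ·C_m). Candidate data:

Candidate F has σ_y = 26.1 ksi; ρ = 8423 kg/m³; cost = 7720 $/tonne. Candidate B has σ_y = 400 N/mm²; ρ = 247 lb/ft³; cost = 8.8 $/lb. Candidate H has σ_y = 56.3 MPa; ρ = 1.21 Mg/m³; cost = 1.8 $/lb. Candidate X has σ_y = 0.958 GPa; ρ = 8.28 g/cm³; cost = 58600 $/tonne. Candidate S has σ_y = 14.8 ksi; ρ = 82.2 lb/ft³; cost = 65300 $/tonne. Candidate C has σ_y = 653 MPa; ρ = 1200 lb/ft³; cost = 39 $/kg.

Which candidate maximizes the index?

After converting to SI:
  candidate F: σ_y = 180.0 MPa, ρ = 8423 kg/m³, cost = 7.720 $/kg
  candidate B: σ_y = 400.0 MPa, ρ = 3957 kg/m³, cost = 19.40 $/kg
  candidate H: σ_y = 56.30 MPa, ρ = 1210 kg/m³, cost = 3.968 $/kg
  candidate X: σ_y = 958.0 MPa, ρ = 8280 kg/m³, cost = 58.60 $/kg
  candidate S: σ_y = 102.0 MPa, ρ = 1317 kg/m³, cost = 65.30 $/kg
  candidate C: σ_y = 653.0 MPa, ρ = 19220 kg/m³, cost = 39.00 $/kg
  candidate H: M = 11.7 kN·m per $
  candidate B: M = 5.21 kN·m per $
  candidate F: M = 2.77 kN·m per $
  candidate X: M = 1.97 kN·m per $
  candidate S: M = 1.19 kN·m per $
  candidate C: M = 0.871 kN·m per $
Highest index: candidate H.

candidate H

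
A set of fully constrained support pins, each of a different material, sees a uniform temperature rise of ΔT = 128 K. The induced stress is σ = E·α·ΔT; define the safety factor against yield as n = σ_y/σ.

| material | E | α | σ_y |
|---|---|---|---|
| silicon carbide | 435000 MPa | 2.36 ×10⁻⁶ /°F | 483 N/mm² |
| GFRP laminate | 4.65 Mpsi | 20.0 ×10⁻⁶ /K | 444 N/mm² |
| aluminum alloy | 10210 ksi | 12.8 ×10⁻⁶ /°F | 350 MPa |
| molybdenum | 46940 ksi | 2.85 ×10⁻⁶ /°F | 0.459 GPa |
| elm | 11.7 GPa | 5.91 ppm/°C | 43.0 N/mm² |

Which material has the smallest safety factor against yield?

In consistent units (E in GPa, α in ×10⁻⁶/K, σ_y in MPa):
  silicon carbide: E = 435.0, α = 4.25, σ_y = 483.0 → σ = 237 MPa, n = 2.04
  GFRP laminate: E = 32.06, α = 20.0, σ_y = 444.0 → σ = 82.1 MPa, n = 5.41
  aluminum alloy: E = 70.40, α = 23.0, σ_y = 350.0 → σ = 208 MPa, n = 1.69
  molybdenum: E = 323.6, α = 5.13, σ_y = 459.0 → σ = 213 MPa, n = 2.16
  elm: E = 11.70, α = 5.91, σ_y = 43.00 → σ = 8.85 MPa, n = 4.86
Smallest n: aluminum alloy with n = 1.69.

aluminum alloy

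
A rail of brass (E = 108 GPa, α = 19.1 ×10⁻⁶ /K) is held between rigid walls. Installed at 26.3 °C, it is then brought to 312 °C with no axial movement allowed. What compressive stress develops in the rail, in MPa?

589 MPa

ΔT = 285.7 K. Constrained thermal stress σ = E·α·ΔT = 108.0×10³ MPa × 19.1×10⁻⁶ × 285.7 = 589 MPa (compressive).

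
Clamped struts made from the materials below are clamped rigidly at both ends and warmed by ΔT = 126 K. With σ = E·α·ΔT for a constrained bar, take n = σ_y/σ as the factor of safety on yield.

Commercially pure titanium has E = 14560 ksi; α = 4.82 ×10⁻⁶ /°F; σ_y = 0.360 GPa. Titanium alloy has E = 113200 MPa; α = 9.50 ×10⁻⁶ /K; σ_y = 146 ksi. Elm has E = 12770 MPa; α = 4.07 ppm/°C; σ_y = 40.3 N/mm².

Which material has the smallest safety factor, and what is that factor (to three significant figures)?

commercially pure titanium, n = 3.28

Per material, after unit conversion:
  commercially pure titanium: E = 100.4, α = 8.68, σ_y = 360.0 → σ = 110 MPa, n = 3.28
  titanium alloy: E = 113.2, α = 9.50, σ_y = 1007 → σ = 136 MPa, n = 7.43
  elm: E = 12.77, α = 4.07, σ_y = 40.30 → σ = 6.55 MPa, n = 6.15
Commercially pure titanium has the lowest safety factor, n = 3.28.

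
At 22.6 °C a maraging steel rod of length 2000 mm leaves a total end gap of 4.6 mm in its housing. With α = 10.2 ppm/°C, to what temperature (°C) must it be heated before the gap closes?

248 °C

α·L₀·ΔT = 4.6 mm ⇒ ΔT = 4.6 / (10.2×10⁻⁶ × 2000.0) = 225.5 K.
T = 22.6 + 225.5 = 248.1 °C.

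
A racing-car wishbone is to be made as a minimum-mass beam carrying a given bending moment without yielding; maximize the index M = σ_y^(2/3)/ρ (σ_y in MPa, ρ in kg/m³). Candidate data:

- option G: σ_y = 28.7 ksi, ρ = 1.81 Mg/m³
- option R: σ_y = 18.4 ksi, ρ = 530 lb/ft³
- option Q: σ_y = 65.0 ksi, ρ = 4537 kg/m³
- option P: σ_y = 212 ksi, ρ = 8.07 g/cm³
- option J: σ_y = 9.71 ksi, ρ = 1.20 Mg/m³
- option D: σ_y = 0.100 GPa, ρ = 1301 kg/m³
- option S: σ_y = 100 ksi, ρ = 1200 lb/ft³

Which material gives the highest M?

Normalizing units and computing the index:
  option G: σ_y = 197.9 MPa, ρ = 1810 kg/m³
  option R: σ_y = 126.9 MPa, ρ = 8490 kg/m³
  option Q: σ_y = 448.2 MPa, ρ = 4537 kg/m³
  option P: σ_y = 1462 MPa, ρ = 8070 kg/m³
  option J: σ_y = 66.95 MPa, ρ = 1200 kg/m³
  option D: σ_y = 100.0 MPa, ρ = 1301 kg/m³
  option S: σ_y = 689.5 MPa, ρ = 19220 kg/m³
  option G: M = 18.8×10⁻³
  option D: M = 16.6×10⁻³
  option P: M = 16.0×10⁻³
  option J: M = 13.7×10⁻³
  option Q: M = 12.9×10⁻³
  option S: M = 4.06×10⁻³
  option R: M = 2.97×10⁻³
Option G ranks first.

option G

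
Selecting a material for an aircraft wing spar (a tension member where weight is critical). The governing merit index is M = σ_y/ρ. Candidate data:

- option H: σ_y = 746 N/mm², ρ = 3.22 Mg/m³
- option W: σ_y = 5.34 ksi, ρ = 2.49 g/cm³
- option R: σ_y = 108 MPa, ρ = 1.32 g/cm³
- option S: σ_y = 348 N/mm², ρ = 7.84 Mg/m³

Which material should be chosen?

option H

Normalizing units and computing the index:
  option H: σ_y = 746.0 MPa, ρ = 3220 kg/m³
  option W: σ_y = 36.82 MPa, ρ = 2490 kg/m³
  option R: σ_y = 108.0 MPa, ρ = 1320 kg/m³
  option S: σ_y = 348.0 MPa, ρ = 7840 kg/m³
  option H: M = 232 kN·m/kg
  option R: M = 81.8 kN·m/kg
  option S: M = 44.4 kN·m/kg
  option W: M = 14.8 kN·m/kg
Highest index: option H.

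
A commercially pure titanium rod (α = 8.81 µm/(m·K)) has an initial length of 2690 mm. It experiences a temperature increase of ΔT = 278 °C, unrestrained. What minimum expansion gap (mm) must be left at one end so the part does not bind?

6.59 mm

ΔL = α·L₀·ΔT = 8.81×10⁻⁶ × 2690 mm × 278.0 K = 6.59 mm.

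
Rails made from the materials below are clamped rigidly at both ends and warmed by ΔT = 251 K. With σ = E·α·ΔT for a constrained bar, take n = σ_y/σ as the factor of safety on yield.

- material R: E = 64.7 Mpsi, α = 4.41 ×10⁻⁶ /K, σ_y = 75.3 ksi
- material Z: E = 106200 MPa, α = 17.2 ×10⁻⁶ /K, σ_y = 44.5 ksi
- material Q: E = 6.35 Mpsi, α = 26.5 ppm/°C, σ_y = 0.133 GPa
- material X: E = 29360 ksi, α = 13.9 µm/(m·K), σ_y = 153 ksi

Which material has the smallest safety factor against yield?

material Q

In consistent units (E in GPa, α in ×10⁻⁶/K, σ_y in MPa):
  material R: E = 446.1, α = 4.41, σ_y = 519.2 → σ = 494 MPa, n = 1.05
  material Z: E = 106.2, α = 17.2, σ_y = 306.8 → σ = 458 MPa, n = 0.669
  material Q: E = 43.78, α = 26.5, σ_y = 133.0 → σ = 291 MPa, n = 0.457
  material X: E = 202.4, α = 13.9, σ_y = 1055 → σ = 706 MPa, n = 1.49
The minimum is material Q at n = 0.457.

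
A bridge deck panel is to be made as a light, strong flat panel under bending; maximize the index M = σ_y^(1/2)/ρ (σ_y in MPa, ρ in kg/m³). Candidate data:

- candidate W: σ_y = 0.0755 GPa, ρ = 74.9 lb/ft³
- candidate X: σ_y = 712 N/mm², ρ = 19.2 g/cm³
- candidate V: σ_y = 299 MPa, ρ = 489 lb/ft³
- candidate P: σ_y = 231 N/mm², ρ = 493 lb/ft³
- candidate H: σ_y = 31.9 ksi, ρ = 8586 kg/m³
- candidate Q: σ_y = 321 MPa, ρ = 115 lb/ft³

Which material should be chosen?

Putting every candidate on a common basis:
  candidate W: σ_y = 75.50 MPa, ρ = 1200 kg/m³
  candidate X: σ_y = 712.0 MPa, ρ = 19200 kg/m³
  candidate V: σ_y = 299.0 MPa, ρ = 7833 kg/m³
  candidate P: σ_y = 231.0 MPa, ρ = 7897 kg/m³
  candidate H: σ_y = 219.9 MPa, ρ = 8586 kg/m³
  candidate Q: σ_y = 321.0 MPa, ρ = 1842 kg/m³
  candidate Q: M = 9.73×10⁻³
  candidate W: M = 7.24×10⁻³
  candidate V: M = 2.21×10⁻³
  candidate P: M = 1.92×10⁻³
  candidate H: M = 1.73×10⁻³
  candidate X: M = 1.39×10⁻³
The maximum is for candidate Q.

candidate Q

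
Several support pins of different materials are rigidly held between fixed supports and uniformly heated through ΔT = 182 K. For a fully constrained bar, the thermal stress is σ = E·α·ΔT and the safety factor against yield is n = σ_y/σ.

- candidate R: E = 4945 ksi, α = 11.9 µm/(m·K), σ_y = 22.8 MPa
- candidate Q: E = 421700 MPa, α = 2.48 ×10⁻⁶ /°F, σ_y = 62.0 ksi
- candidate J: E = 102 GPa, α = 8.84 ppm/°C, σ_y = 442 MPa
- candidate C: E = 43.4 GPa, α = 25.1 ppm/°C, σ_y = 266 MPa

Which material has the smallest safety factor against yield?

candidate R

Converting E to GPa, α to ×10⁻⁶/K, σ_y to MPa, then σ and n for each:
  candidate R: E = 34.09, α = 11.9, σ_y = 22.80 → σ = 73.8 MPa, n = 0.309
  candidate Q: E = 421.7, α = 4.46, σ_y = 427.5 → σ = 343 MPa, n = 1.25
  candidate J: E = 102.0, α = 8.84, σ_y = 442.0 → σ = 164 MPa, n = 2.69
  candidate C: E = 43.40, α = 25.1, σ_y = 266.0 → σ = 198 MPa, n = 1.34
Smallest n: candidate R with n = 0.309.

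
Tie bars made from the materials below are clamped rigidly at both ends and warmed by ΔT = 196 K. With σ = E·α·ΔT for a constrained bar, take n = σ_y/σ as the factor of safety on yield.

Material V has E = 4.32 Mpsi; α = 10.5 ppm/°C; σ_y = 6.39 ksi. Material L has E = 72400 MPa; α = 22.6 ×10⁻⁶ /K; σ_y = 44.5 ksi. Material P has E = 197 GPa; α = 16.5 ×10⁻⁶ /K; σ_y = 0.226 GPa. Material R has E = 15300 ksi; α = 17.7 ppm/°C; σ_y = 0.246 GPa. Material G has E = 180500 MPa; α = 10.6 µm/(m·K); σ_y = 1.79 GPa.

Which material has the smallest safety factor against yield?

With everything in SI (GPa, ×10⁻⁶/K, MPa):
  material V: E = 29.79, α = 10.5, σ_y = 44.06 → σ = 61.3 MPa, n = 0.719
  material L: E = 72.40, α = 22.6, σ_y = 306.8 → σ = 321 MPa, n = 0.957
  material P: E = 197.0, α = 16.5, σ_y = 226.0 → σ = 637 MPa, n = 0.355
  material R: E = 105.5, α = 17.7, σ_y = 246.0 → σ = 366 MPa, n = 0.672
  material G: E = 180.5, α = 10.6, σ_y = 1790 → σ = 375 MPa, n = 4.77
Smallest n: material P with n = 0.355.

material P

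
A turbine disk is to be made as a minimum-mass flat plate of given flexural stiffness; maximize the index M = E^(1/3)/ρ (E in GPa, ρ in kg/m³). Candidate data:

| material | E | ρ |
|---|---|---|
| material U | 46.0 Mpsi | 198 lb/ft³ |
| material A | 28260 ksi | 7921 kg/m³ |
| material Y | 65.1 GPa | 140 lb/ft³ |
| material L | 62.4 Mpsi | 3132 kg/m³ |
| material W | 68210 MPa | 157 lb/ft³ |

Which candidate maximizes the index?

material L

Putting every candidate on a common basis:
  material U: E = 317.2 GPa, ρ = 3172 kg/m³
  material A: E = 194.8 GPa, ρ = 7921 kg/m³
  material Y: E = 65.10 GPa, ρ = 2243 kg/m³
  material L: E = 430.2 GPa, ρ = 3132 kg/m³
  material W: E = 68.21 GPa, ρ = 2515 kg/m³
  material L: M = 2.41×10⁻³
  material U: M = 2.15×10⁻³
  material Y: M = 1.79×10⁻³
  material W: M = 1.62×10⁻³
  material A: M = 0.732×10⁻³
Highest index: material L.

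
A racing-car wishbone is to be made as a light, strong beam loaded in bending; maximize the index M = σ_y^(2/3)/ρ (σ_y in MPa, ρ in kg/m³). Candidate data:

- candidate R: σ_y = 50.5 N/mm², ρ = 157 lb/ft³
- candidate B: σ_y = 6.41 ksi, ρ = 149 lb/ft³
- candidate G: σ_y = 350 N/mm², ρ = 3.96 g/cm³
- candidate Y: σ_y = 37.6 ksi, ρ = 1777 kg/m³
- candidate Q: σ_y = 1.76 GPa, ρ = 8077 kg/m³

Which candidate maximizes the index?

After converting to SI:
  candidate R: σ_y = 50.50 MPa, ρ = 2515 kg/m³
  candidate B: σ_y = 44.20 MPa, ρ = 2387 kg/m³
  candidate G: σ_y = 350.0 MPa, ρ = 3960 kg/m³
  candidate Y: σ_y = 259.2 MPa, ρ = 1777 kg/m³
  candidate Q: σ_y = 1760 MPa, ρ = 8077 kg/m³
  candidate Y: M = 22.9×10⁻³
  candidate Q: M = 18.0×10⁻³
  candidate G: M = 12.5×10⁻³
  candidate R: M = 5.43×10⁻³
  candidate B: M = 5.24×10⁻³
Candidate Y ranks first.

candidate Y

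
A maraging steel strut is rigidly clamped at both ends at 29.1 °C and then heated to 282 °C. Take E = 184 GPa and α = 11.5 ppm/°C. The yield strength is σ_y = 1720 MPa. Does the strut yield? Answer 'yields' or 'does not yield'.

ΔT = 252.9 K. Constrained thermal stress σ = E·α·ΔT = 184.0×10³ MPa × 11.5×10⁻⁶ × 252.9 = 535 MPa (compressive).
Compare to σ_y = 1720 MPa: σ < σ_y, so it does not yield.

does not yield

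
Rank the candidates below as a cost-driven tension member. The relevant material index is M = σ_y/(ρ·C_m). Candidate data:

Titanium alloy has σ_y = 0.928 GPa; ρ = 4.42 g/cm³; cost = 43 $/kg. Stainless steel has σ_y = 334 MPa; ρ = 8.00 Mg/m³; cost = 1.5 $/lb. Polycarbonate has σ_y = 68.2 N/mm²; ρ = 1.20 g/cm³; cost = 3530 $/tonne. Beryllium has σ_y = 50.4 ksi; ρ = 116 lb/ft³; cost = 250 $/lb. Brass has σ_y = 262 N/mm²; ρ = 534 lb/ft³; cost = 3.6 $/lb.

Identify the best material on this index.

Normalizing units and computing the index:
  titanium alloy: σ_y = 928.0 MPa, ρ = 4420 kg/m³, cost = 43.00 $/kg
  stainless steel: σ_y = 334.0 MPa, ρ = 8000 kg/m³, cost = 3.307 $/kg
  polycarbonate: σ_y = 68.20 MPa, ρ = 1200 kg/m³, cost = 3.530 $/kg
  beryllium: σ_y = 347.5 MPa, ρ = 1858 kg/m³, cost = 551.1 $/kg
  brass: σ_y = 262.0 MPa, ρ = 8554 kg/m³, cost = 7.937 $/kg
  polycarbonate: M = 16.1 kN·m per $
  stainless steel: M = 12.6 kN·m per $
  titanium alloy: M = 4.88 kN·m per $
  brass: M = 3.86 kN·m per $
  beryllium: M = 0.339 kN·m per $
Polycarbonate ranks first.

polycarbonate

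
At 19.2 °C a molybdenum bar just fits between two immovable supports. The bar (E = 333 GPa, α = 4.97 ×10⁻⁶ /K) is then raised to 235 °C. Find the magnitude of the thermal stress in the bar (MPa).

357 MPa

ΔT = 215.8 K. Constrained thermal stress σ = E·α·ΔT = 333.0×10³ MPa × 4.97×10⁻⁶ × 215.8 = 357 MPa (compressive).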